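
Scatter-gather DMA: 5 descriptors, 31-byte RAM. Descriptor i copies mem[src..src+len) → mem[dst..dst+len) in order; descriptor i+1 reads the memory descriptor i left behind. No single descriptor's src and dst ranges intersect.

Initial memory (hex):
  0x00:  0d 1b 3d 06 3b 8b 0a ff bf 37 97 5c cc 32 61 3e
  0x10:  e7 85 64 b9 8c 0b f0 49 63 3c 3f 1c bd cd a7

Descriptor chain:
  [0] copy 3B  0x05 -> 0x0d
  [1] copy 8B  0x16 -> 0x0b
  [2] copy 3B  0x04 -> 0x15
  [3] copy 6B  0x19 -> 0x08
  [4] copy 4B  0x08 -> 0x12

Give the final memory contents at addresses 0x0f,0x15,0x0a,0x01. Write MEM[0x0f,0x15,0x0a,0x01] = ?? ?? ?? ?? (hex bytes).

MEM[0x0f,0x15,0x0a,0x01] = 3f bd 1c 1b

#0 dst[0x0d+3] := {0x8b,0x0a,0xff}
#1 dst[0x0b+8] := {0xf0,0x49,0x63,0x3c,0x3f,0x1c,0xbd,0xcd}
#2 dst[0x15+3] := {0x3b,0x8b,0x0a}
#3 dst[0x08+6] := {0x3c,0x3f,0x1c,0xbd,0xcd,0xa7}
#4 dst[0x12+4] := {0x3c,0x3f,0x1c,0xbd}
query mem[0x0f]=0x3f, mem[0x15]=0xbd, mem[0x0a]=0x1c, mem[0x01]=0x1b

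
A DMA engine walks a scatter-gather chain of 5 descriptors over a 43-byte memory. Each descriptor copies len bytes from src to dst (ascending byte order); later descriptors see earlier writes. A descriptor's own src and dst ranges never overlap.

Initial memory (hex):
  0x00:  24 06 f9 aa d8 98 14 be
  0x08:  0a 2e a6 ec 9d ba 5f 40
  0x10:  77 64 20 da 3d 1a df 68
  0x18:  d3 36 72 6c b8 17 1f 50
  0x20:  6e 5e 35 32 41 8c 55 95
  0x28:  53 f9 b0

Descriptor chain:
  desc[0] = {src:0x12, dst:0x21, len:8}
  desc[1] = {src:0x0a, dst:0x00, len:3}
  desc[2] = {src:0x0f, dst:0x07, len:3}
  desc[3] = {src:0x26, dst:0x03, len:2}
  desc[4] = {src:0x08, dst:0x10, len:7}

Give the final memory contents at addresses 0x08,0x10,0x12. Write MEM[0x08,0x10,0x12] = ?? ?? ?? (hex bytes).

[0] 0x12->0x21 len=8 : 20 da 3d 1a df 68 d3 36
[1] 0x0a->0x00 len=3 : a6 ec 9d
[2] 0x0f->0x07 len=3 : 40 77 64
[3] 0x26->0x03 len=2 : 68 d3
[4] 0x08->0x10 len=7 : 77 64 a6 ec 9d ba 5f
query mem[0x08]=0x77, mem[0x10]=0x77, mem[0x12]=0xa6

MEM[0x08,0x10,0x12] = 77 77 a6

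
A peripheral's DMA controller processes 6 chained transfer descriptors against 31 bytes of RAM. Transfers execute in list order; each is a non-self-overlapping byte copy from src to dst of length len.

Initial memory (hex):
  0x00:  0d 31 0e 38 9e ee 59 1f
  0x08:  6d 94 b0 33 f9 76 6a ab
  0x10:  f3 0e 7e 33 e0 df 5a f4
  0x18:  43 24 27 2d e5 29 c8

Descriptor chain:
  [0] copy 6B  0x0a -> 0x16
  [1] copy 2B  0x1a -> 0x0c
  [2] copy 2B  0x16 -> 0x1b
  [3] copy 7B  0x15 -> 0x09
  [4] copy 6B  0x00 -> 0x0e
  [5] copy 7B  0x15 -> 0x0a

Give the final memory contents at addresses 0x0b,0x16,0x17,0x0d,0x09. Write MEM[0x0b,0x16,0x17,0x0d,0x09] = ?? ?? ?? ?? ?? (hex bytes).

MEM[0x0b,0x16,0x17,0x0d,0x09] = b0 b0 33 f9 df

D0: mem[0x16..0x1b] <- [b0 33 f9 76 6a ab]
D1: mem[0x0c..0x0d] <- [6a ab]
D2: mem[0x1b..0x1c] <- [b0 33]
D3: mem[0x09..0x0f] <- [df b0 33 f9 76 6a b0]
D4: mem[0x0e..0x13] <- [0d 31 0e 38 9e ee]
D5: mem[0x0a..0x10] <- [df b0 33 f9 76 6a b0]
query mem[0x0b]=0xb0, mem[0x16]=0xb0, mem[0x17]=0x33, mem[0x0d]=0xf9, mem[0x09]=0xdf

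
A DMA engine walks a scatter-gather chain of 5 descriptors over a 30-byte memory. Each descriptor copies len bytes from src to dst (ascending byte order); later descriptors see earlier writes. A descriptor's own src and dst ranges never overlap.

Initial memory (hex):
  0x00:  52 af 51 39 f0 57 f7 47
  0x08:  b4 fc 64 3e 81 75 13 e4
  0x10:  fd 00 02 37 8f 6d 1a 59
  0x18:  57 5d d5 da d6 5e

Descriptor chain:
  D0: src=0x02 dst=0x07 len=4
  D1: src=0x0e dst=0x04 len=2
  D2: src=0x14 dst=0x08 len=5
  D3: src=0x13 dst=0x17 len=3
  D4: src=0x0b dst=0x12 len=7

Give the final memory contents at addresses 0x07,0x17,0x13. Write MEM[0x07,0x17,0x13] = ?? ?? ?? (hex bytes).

#0 dst[0x07+4] := {0x51,0x39,0xf0,0x57}
#1 dst[0x04+2] := {0x13,0xe4}
#2 dst[0x08+5] := {0x8f,0x6d,0x1a,0x59,0x57}
#3 dst[0x17+3] := {0x37,0x8f,0x6d}
#4 dst[0x12+7] := {0x59,0x57,0x75,0x13,0xe4,0xfd,0x00}
query mem[0x07]=0x51, mem[0x17]=0xfd, mem[0x13]=0x57

MEM[0x07,0x17,0x13] = 51 fd 57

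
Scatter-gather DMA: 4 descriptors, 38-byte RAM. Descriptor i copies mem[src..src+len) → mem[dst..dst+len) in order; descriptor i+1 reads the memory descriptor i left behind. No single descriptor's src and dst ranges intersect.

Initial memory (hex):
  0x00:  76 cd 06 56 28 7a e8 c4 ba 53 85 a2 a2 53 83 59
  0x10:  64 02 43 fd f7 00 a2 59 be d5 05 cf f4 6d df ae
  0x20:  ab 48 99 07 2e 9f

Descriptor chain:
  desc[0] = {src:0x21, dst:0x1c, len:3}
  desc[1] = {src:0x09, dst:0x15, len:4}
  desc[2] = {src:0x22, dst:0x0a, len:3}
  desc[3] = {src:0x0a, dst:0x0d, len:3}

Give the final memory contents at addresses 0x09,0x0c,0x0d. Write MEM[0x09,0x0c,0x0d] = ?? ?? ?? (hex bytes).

  after D0: wrote 3B at 0x1c = 489907
  after D1: wrote 4B at 0x15 = 5385a2a2
  after D2: wrote 3B at 0x0a = 99072e
  after D3: wrote 3B at 0x0d = 99072e
query mem[0x09]=0x53, mem[0x0c]=0x2e, mem[0x0d]=0x99

MEM[0x09,0x0c,0x0d] = 53 2e 99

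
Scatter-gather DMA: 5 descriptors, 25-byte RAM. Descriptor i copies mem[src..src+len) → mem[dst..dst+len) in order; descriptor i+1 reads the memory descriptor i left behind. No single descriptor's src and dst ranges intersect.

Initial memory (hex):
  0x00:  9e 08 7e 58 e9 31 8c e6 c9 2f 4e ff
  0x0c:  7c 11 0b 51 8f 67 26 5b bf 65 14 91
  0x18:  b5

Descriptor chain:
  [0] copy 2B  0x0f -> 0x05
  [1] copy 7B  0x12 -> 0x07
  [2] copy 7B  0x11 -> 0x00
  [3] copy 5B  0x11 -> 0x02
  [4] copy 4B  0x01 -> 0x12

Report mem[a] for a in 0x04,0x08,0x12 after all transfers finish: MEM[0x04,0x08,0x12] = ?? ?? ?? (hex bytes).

  after D0: wrote 2B at 0x05 = 518f
  after D1: wrote 7B at 0x07 = 265bbf651491b5
  after D2: wrote 7B at 0x00 = 67265bbf651491
  after D3: wrote 5B at 0x02 = 67265bbf65
  after D4: wrote 4B at 0x12 = 2667265b
query mem[0x04]=0x5b, mem[0x08]=0x5b, mem[0x12]=0x26

MEM[0x04,0x08,0x12] = 5b 5b 26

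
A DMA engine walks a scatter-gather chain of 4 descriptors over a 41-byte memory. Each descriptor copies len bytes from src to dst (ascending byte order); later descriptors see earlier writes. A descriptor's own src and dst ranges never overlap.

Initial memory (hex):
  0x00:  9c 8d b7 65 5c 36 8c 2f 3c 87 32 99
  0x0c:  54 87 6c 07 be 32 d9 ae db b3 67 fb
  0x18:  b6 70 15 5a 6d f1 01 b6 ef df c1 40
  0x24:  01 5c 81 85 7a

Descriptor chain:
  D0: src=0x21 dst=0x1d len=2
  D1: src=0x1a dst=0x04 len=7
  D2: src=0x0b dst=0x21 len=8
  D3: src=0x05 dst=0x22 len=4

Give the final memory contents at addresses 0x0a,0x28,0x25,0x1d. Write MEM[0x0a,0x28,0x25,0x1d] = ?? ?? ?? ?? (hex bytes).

[0] 0x21->0x1d len=2 : df c1
[1] 0x1a->0x04 len=7 : 15 5a 6d df c1 b6 ef
[2] 0x0b->0x21 len=8 : 99 54 87 6c 07 be 32 d9
[3] 0x05->0x22 len=4 : 5a 6d df c1
query mem[0x0a]=0xef, mem[0x28]=0xd9, mem[0x25]=0xc1, mem[0x1d]=0xdf

MEM[0x0a,0x28,0x25,0x1d] = ef d9 c1 df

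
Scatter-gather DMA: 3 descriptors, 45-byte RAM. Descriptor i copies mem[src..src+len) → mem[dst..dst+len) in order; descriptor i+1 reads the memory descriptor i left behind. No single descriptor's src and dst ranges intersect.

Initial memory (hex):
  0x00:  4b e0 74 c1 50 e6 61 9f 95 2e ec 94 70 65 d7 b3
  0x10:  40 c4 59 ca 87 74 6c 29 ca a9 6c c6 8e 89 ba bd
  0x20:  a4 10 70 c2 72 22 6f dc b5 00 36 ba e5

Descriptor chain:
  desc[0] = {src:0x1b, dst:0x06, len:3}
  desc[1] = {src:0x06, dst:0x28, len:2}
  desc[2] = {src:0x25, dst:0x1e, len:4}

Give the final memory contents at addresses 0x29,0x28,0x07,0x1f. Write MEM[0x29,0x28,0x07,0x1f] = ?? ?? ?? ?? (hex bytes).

  after D0: wrote 3B at 0x06 = c68e89
  after D1: wrote 2B at 0x28 = c68e
  after D2: wrote 4B at 0x1e = 226fdcc6
query mem[0x29]=0x8e, mem[0x28]=0xc6, mem[0x07]=0x8e, mem[0x1f]=0x6f

MEM[0x29,0x28,0x07,0x1f] = 8e c6 8e 6f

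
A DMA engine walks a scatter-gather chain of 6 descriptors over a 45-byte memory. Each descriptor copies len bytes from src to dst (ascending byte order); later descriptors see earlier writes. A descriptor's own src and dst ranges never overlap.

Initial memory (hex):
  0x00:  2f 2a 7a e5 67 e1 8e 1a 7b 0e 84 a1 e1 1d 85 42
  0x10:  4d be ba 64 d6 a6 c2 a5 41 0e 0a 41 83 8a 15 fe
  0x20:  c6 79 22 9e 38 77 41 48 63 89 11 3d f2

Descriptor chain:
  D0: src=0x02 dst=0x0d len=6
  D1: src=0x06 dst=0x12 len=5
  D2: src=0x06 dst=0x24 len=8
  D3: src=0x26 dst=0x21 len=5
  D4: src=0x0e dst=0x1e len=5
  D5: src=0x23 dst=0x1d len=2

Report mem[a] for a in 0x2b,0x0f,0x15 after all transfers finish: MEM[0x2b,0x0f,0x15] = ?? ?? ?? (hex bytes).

MEM[0x2b,0x0f,0x15] = 7a 67 0e

  after D0: wrote 6B at 0x0d = 7ae567e18e1a
  after D1: wrote 5B at 0x12 = 8e1a7b0e84
  after D2: wrote 8B at 0x24 = 8e1a7b0e84a1e17a
  after D3: wrote 5B at 0x21 = 7b0e84a1e1
  after D4: wrote 5B at 0x1e = e567e18e8e
  after D5: wrote 2B at 0x1d = 84a1
query mem[0x2b]=0x7a, mem[0x0f]=0x67, mem[0x15]=0x0e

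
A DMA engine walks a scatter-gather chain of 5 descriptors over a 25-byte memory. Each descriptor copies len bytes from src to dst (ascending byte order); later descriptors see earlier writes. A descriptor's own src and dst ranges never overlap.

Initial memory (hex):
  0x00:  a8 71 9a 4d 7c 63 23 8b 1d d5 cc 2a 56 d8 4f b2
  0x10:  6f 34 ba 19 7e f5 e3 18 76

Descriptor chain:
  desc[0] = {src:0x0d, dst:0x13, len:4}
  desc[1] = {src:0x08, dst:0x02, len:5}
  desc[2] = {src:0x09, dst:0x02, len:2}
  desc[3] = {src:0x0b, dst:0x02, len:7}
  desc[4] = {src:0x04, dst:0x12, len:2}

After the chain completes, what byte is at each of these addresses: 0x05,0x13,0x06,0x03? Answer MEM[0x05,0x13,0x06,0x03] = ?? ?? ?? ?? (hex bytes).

[0] 0x0d->0x13 len=4 : d8 4f b2 6f
[1] 0x08->0x02 len=5 : 1d d5 cc 2a 56
[2] 0x09->0x02 len=2 : d5 cc
[3] 0x0b->0x02 len=7 : 2a 56 d8 4f b2 6f 34
[4] 0x04->0x12 len=2 : d8 4f
query mem[0x05]=0x4f, mem[0x13]=0x4f, mem[0x06]=0xb2, mem[0x03]=0x56

MEM[0x05,0x13,0x06,0x03] = 4f 4f b2 56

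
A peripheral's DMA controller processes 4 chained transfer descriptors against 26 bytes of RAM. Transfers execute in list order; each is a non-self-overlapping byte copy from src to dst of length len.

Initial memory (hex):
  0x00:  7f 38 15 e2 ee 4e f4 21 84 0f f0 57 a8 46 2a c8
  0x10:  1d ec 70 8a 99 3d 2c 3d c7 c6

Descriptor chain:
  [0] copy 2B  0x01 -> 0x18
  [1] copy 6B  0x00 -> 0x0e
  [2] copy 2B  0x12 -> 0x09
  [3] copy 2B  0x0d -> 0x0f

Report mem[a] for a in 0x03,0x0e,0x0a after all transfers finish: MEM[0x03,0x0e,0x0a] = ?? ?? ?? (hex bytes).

MEM[0x03,0x0e,0x0a] = e2 7f 4e

[0] 0x01->0x18 len=2 : 38 15
[1] 0x00->0x0e len=6 : 7f 38 15 e2 ee 4e
[2] 0x12->0x09 len=2 : ee 4e
[3] 0x0d->0x0f len=2 : 46 7f
query mem[0x03]=0xe2, mem[0x0e]=0x7f, mem[0x0a]=0x4e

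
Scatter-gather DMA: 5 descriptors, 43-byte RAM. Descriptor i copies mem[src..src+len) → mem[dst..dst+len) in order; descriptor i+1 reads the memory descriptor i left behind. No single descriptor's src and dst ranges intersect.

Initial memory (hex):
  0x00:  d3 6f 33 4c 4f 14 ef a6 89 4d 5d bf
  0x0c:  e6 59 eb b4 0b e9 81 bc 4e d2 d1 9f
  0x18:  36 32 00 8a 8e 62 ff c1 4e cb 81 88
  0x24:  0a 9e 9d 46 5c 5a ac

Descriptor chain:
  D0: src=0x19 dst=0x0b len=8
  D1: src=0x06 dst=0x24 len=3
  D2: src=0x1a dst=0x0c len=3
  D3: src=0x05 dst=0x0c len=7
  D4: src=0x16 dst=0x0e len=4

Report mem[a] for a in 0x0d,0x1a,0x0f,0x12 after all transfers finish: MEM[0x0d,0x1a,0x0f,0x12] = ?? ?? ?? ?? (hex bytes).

MEM[0x0d,0x1a,0x0f,0x12] = ef 00 9f 32

  after D0: wrote 8B at 0x0b = 32008a8e62ffc14e
  after D1: wrote 3B at 0x24 = efa689
  after D2: wrote 3B at 0x0c = 008a8e
  after D3: wrote 7B at 0x0c = 14efa6894d5d32
  after D4: wrote 4B at 0x0e = d19f3632
query mem[0x0d]=0xef, mem[0x1a]=0x00, mem[0x0f]=0x9f, mem[0x12]=0x32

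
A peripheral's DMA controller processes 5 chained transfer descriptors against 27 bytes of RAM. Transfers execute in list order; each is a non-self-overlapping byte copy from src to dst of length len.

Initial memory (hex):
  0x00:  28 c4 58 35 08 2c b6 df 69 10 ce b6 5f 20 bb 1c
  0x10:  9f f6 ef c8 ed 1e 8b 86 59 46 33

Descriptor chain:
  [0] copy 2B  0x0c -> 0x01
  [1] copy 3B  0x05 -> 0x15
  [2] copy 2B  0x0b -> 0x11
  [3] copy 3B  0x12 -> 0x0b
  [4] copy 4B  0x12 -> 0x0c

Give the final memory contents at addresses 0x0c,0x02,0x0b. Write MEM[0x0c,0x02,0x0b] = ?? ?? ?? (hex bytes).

  after D0: wrote 2B at 0x01 = 5f20
  after D1: wrote 3B at 0x15 = 2cb6df
  after D2: wrote 2B at 0x11 = b65f
  after D3: wrote 3B at 0x0b = 5fc8ed
  after D4: wrote 4B at 0x0c = 5fc8ed2c
query mem[0x0c]=0x5f, mem[0x02]=0x20, mem[0x0b]=0x5f

MEM[0x0c,0x02,0x0b] = 5f 20 5f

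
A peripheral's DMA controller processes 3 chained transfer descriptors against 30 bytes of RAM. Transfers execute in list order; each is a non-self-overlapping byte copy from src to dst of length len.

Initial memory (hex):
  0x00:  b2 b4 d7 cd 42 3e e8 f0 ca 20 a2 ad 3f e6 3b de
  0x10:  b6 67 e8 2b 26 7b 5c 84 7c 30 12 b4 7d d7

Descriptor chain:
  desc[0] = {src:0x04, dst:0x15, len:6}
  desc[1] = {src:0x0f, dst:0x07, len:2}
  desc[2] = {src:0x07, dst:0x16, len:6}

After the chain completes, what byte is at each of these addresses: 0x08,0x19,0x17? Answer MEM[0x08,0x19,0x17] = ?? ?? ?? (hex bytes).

MEM[0x08,0x19,0x17] = b6 a2 b6

#0 dst[0x15+6] := {0x42,0x3e,0xe8,0xf0,0xca,0x20}
#1 dst[0x07+2] := {0xde,0xb6}
#2 dst[0x16+6] := {0xde,0xb6,0x20,0xa2,0xad,0x3f}
query mem[0x08]=0xb6, mem[0x19]=0xa2, mem[0x17]=0xb6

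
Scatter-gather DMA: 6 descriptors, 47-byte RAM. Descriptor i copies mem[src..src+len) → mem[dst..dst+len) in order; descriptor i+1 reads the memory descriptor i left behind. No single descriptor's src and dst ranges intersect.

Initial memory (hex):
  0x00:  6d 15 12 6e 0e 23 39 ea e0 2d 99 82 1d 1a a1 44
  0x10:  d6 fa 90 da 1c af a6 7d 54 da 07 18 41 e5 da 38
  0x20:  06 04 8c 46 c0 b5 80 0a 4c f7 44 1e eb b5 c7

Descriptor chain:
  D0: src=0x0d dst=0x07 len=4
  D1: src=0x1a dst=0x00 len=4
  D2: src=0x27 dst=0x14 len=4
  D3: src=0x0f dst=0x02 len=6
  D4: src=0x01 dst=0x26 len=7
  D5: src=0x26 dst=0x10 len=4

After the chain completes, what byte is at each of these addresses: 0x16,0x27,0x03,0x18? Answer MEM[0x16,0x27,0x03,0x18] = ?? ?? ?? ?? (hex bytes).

D0: mem[0x07..0x0a] <- [1a a1 44 d6]
D1: mem[0x00..0x03] <- [07 18 41 e5]
D2: mem[0x14..0x17] <- [0a 4c f7 44]
D3: mem[0x02..0x07] <- [44 d6 fa 90 da 0a]
D4: mem[0x26..0x2c] <- [18 44 d6 fa 90 da 0a]
D5: mem[0x10..0x13] <- [18 44 d6 fa]
query mem[0x16]=0xf7, mem[0x27]=0x44, mem[0x03]=0xd6, mem[0x18]=0x54

MEM[0x16,0x27,0x03,0x18] = f7 44 d6 54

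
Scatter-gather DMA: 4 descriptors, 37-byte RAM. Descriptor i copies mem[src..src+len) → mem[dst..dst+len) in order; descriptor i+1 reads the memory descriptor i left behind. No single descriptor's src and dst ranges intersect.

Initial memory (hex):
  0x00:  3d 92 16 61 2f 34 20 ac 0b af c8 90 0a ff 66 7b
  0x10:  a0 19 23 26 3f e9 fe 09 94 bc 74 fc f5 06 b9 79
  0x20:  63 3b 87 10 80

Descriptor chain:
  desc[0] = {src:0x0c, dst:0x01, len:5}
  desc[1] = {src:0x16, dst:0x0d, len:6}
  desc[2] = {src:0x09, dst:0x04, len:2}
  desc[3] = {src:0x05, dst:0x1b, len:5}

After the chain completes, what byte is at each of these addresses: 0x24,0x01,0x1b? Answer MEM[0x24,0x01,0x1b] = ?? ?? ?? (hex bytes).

MEM[0x24,0x01,0x1b] = 80 0a c8

  after D0: wrote 5B at 0x01 = 0aff667ba0
  after D1: wrote 6B at 0x0d = fe0994bc74fc
  after D2: wrote 2B at 0x04 = afc8
  after D3: wrote 5B at 0x1b = c820ac0baf
query mem[0x24]=0x80, mem[0x01]=0x0a, mem[0x1b]=0xc8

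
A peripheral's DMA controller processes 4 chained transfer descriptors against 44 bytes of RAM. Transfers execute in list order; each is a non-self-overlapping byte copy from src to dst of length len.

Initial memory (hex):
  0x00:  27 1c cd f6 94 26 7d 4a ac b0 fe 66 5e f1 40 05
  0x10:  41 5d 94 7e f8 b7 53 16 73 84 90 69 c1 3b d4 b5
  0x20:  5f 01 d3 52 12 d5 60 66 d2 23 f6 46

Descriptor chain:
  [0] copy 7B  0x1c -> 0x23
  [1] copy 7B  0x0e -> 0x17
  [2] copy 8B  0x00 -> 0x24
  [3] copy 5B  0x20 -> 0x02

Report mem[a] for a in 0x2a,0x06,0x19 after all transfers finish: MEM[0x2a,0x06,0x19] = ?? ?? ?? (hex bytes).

MEM[0x2a,0x06,0x19] = 7d 27 41

D0: mem[0x23..0x29] <- [c1 3b d4 b5 5f 01 d3]
D1: mem[0x17..0x1d] <- [40 05 41 5d 94 7e f8]
D2: mem[0x24..0x2b] <- [27 1c cd f6 94 26 7d 4a]
D3: mem[0x02..0x06] <- [5f 01 d3 c1 27]
query mem[0x2a]=0x7d, mem[0x06]=0x27, mem[0x19]=0x41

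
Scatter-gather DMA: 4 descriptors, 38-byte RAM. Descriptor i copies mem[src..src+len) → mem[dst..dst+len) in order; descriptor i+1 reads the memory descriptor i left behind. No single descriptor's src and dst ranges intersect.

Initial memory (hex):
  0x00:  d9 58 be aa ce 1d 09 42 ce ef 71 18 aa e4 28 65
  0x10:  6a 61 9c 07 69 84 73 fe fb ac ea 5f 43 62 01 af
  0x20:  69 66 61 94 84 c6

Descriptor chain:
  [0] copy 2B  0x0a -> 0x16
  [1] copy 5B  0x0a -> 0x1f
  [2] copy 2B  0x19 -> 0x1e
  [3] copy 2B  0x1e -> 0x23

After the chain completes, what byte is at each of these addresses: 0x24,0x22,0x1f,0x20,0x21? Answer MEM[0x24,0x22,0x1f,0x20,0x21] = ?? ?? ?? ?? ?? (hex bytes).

  after D0: wrote 2B at 0x16 = 7118
  after D1: wrote 5B at 0x1f = 7118aae428
  after D2: wrote 2B at 0x1e = acea
  after D3: wrote 2B at 0x23 = acea
query mem[0x24]=0xea, mem[0x22]=0xe4, mem[0x1f]=0xea, mem[0x20]=0x18, mem[0x21]=0xaa

MEM[0x24,0x22,0x1f,0x20,0x21] = ea e4 ea 18 aa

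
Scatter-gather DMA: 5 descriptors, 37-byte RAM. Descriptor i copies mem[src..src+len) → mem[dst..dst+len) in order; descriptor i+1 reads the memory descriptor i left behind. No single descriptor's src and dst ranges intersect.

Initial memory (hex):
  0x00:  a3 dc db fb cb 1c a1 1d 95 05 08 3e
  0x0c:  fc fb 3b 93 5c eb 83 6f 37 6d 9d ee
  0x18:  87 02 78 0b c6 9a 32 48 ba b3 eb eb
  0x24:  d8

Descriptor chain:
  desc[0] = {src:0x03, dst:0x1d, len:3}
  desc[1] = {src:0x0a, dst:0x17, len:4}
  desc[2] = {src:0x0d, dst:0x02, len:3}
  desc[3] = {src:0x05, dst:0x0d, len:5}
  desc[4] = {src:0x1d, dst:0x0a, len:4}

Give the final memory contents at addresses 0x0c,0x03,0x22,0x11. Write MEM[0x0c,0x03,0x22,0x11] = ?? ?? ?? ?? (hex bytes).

  after D0: wrote 3B at 0x1d = fbcb1c
  after D1: wrote 4B at 0x17 = 083efcfb
  after D2: wrote 3B at 0x02 = fb3b93
  after D3: wrote 5B at 0x0d = 1ca11d9505
  after D4: wrote 4B at 0x0a = fbcb1cba
query mem[0x0c]=0x1c, mem[0x03]=0x3b, mem[0x22]=0xeb, mem[0x11]=0x05

MEM[0x0c,0x03,0x22,0x11] = 1c 3b eb 05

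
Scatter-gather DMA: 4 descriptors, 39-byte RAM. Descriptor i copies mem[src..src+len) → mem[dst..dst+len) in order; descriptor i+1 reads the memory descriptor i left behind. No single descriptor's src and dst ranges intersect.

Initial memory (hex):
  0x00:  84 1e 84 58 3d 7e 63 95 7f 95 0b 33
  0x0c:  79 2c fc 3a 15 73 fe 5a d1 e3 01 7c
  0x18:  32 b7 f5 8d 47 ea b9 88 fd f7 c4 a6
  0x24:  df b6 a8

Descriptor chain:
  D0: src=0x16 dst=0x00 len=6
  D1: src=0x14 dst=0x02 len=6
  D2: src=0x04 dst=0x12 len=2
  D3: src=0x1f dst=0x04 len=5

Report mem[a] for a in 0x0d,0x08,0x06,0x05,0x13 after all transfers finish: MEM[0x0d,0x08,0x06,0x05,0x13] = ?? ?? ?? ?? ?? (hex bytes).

D0: mem[0x00..0x05] <- [01 7c 32 b7 f5 8d]
D1: mem[0x02..0x07] <- [d1 e3 01 7c 32 b7]
D2: mem[0x12..0x13] <- [01 7c]
D3: mem[0x04..0x08] <- [88 fd f7 c4 a6]
query mem[0x0d]=0x2c, mem[0x08]=0xa6, mem[0x06]=0xf7, mem[0x05]=0xfd, mem[0x13]=0x7c

MEM[0x0d,0x08,0x06,0x05,0x13] = 2c a6 f7 fd 7c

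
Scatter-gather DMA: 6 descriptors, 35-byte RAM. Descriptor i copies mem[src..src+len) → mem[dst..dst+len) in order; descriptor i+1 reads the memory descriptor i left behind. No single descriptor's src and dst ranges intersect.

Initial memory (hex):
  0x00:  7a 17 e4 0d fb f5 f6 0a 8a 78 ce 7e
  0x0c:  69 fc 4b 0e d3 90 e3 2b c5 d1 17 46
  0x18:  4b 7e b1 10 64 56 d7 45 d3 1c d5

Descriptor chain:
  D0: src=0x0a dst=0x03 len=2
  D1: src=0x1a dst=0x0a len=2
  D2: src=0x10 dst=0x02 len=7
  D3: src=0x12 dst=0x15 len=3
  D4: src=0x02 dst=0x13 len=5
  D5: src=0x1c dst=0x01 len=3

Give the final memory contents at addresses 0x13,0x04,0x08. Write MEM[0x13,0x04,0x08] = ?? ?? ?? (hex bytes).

MEM[0x13,0x04,0x08] = d3 e3 17

#0 dst[0x03+2] := {0xce,0x7e}
#1 dst[0x0a+2] := {0xb1,0x10}
#2 dst[0x02+7] := {0xd3,0x90,0xe3,0x2b,0xc5,0xd1,0x17}
#3 dst[0x15+3] := {0xe3,0x2b,0xc5}
#4 dst[0x13+5] := {0xd3,0x90,0xe3,0x2b,0xc5}
#5 dst[0x01+3] := {0x64,0x56,0xd7}
query mem[0x13]=0xd3, mem[0x04]=0xe3, mem[0x08]=0x17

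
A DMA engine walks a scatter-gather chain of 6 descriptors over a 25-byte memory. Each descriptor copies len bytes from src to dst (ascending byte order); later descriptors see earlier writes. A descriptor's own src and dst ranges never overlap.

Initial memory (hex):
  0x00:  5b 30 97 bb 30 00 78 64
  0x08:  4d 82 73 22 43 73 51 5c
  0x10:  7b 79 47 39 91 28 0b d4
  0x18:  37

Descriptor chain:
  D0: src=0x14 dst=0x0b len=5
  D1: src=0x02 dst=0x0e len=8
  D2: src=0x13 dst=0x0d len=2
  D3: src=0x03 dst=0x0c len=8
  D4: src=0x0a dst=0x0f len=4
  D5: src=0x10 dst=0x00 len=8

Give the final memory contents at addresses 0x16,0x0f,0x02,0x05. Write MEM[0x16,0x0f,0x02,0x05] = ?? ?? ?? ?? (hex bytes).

MEM[0x16,0x0f,0x02,0x05] = 0b 73 30 82

[0] 0x14->0x0b len=5 : 91 28 0b d4 37
[1] 0x02->0x0e len=8 : 97 bb 30 00 78 64 4d 82
[2] 0x13->0x0d len=2 : 64 4d
[3] 0x03->0x0c len=8 : bb 30 00 78 64 4d 82 73
[4] 0x0a->0x0f len=4 : 73 91 bb 30
[5] 0x10->0x00 len=8 : 91 bb 30 73 4d 82 0b d4
query mem[0x16]=0x0b, mem[0x0f]=0x73, mem[0x02]=0x30, mem[0x05]=0x82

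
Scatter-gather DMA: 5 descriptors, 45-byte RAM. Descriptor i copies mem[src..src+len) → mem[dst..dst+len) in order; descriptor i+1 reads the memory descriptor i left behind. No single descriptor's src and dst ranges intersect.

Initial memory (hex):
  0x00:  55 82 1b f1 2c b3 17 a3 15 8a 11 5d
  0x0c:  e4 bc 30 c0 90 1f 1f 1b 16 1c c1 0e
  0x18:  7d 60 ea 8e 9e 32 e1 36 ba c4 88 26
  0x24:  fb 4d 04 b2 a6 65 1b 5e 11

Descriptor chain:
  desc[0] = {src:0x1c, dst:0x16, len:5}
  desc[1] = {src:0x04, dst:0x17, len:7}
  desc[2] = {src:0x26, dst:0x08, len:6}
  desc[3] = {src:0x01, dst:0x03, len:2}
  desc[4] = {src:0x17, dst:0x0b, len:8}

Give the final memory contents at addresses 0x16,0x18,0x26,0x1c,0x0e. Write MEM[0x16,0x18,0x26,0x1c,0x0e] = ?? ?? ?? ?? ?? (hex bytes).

  after D0: wrote 5B at 0x16 = 9e32e136ba
  after D1: wrote 7B at 0x17 = 2cb317a3158a11
  after D2: wrote 6B at 0x08 = 04b2a6651b5e
  after D3: wrote 2B at 0x03 = 821b
  after D4: wrote 8B at 0x0b = 2cb317a3158a11e1
query mem[0x16]=0x9e, mem[0x18]=0xb3, mem[0x26]=0x04, mem[0x1c]=0x8a, mem[0x0e]=0xa3

MEM[0x16,0x18,0x26,0x1c,0x0e] = 9e b3 04 8a a3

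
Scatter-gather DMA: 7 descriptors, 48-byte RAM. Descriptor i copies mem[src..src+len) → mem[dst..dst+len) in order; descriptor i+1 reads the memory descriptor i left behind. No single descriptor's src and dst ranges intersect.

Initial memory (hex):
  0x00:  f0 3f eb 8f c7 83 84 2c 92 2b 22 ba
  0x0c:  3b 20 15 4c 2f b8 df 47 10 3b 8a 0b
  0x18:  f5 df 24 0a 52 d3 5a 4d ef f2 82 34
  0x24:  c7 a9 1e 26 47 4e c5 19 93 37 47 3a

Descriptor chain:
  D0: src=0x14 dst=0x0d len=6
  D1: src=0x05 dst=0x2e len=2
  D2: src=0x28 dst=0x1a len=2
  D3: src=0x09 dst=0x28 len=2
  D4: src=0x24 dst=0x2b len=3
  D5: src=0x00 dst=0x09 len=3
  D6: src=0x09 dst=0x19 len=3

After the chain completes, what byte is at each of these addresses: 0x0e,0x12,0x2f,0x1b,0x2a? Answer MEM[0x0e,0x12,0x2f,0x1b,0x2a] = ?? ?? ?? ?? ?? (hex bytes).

#0 dst[0x0d+6] := {0x10,0x3b,0x8a,0x0b,0xf5,0xdf}
#1 dst[0x2e+2] := {0x83,0x84}
#2 dst[0x1a+2] := {0x47,0x4e}
#3 dst[0x28+2] := {0x2b,0x22}
#4 dst[0x2b+3] := {0xc7,0xa9,0x1e}
#5 dst[0x09+3] := {0xf0,0x3f,0xeb}
#6 dst[0x19+3] := {0xf0,0x3f,0xeb}
query mem[0x0e]=0x3b, mem[0x12]=0xdf, mem[0x2f]=0x84, mem[0x1b]=0xeb, mem[0x2a]=0xc5

MEM[0x0e,0x12,0x2f,0x1b,0x2a] = 3b df 84 eb c5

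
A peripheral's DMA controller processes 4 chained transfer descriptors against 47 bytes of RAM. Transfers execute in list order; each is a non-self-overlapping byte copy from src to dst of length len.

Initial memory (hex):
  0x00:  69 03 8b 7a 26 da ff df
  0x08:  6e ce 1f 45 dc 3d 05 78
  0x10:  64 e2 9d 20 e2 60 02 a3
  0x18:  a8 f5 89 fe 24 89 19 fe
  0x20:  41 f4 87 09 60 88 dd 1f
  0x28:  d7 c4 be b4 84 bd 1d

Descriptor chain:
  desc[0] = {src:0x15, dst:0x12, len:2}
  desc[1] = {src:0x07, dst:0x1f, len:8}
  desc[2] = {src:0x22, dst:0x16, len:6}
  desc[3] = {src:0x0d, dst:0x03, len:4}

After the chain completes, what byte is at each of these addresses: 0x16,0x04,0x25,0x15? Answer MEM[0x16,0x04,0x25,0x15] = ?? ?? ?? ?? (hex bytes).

MEM[0x16,0x04,0x25,0x15] = 1f 05 3d 60

[0] 0x15->0x12 len=2 : 60 02
[1] 0x07->0x1f len=8 : df 6e ce 1f 45 dc 3d 05
[2] 0x22->0x16 len=6 : 1f 45 dc 3d 05 1f
[3] 0x0d->0x03 len=4 : 3d 05 78 64
query mem[0x16]=0x1f, mem[0x04]=0x05, mem[0x25]=0x3d, mem[0x15]=0x60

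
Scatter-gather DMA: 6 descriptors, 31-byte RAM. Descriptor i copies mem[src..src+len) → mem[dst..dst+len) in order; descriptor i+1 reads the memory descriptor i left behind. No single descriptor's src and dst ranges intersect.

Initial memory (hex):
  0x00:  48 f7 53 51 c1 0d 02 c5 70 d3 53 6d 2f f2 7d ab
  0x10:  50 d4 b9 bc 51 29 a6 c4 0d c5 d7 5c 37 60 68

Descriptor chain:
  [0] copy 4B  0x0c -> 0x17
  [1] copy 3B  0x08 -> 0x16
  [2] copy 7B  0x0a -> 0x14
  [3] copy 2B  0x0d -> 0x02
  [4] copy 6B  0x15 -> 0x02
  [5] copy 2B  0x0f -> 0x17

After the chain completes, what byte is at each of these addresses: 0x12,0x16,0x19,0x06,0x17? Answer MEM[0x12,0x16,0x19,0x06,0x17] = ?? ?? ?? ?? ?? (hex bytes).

MEM[0x12,0x16,0x19,0x06,0x17] = b9 2f ab ab ab

[0] 0x0c->0x17 len=4 : 2f f2 7d ab
[1] 0x08->0x16 len=3 : 70 d3 53
[2] 0x0a->0x14 len=7 : 53 6d 2f f2 7d ab 50
[3] 0x0d->0x02 len=2 : f2 7d
[4] 0x15->0x02 len=6 : 6d 2f f2 7d ab 50
[5] 0x0f->0x17 len=2 : ab 50
query mem[0x12]=0xb9, mem[0x16]=0x2f, mem[0x19]=0xab, mem[0x06]=0xab, mem[0x17]=0xab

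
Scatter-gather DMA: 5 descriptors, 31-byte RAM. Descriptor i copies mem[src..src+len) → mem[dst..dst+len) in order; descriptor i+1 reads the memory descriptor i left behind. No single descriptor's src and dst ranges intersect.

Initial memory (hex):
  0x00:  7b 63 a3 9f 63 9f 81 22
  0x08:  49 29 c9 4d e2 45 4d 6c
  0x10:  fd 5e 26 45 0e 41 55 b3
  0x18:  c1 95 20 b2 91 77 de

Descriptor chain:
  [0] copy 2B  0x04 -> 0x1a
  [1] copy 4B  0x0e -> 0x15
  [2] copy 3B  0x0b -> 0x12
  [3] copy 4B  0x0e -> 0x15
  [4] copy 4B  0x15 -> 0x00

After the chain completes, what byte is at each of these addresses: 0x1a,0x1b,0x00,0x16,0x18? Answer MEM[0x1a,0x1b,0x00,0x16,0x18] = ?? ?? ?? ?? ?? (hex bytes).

D0: mem[0x1a..0x1b] <- [63 9f]
D1: mem[0x15..0x18] <- [4d 6c fd 5e]
D2: mem[0x12..0x14] <- [4d e2 45]
D3: mem[0x15..0x18] <- [4d 6c fd 5e]
D4: mem[0x00..0x03] <- [4d 6c fd 5e]
query mem[0x1a]=0x63, mem[0x1b]=0x9f, mem[0x00]=0x4d, mem[0x16]=0x6c, mem[0x18]=0x5e

MEM[0x1a,0x1b,0x00,0x16,0x18] = 63 9f 4d 6c 5e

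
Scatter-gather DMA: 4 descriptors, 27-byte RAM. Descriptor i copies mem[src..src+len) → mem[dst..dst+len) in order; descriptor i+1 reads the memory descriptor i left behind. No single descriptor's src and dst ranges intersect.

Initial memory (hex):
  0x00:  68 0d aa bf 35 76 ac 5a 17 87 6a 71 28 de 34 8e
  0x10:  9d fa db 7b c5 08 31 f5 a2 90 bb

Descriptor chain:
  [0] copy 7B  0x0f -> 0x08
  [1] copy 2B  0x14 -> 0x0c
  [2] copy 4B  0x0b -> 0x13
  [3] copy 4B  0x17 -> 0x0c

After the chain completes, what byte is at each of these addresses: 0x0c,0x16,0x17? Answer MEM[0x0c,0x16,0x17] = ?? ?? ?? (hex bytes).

D0: mem[0x08..0x0e] <- [8e 9d fa db 7b c5 08]
D1: mem[0x0c..0x0d] <- [c5 08]
D2: mem[0x13..0x16] <- [db c5 08 08]
D3: mem[0x0c..0x0f] <- [f5 a2 90 bb]
query mem[0x0c]=0xf5, mem[0x16]=0x08, mem[0x17]=0xf5

MEM[0x0c,0x16,0x17] = f5 08 f5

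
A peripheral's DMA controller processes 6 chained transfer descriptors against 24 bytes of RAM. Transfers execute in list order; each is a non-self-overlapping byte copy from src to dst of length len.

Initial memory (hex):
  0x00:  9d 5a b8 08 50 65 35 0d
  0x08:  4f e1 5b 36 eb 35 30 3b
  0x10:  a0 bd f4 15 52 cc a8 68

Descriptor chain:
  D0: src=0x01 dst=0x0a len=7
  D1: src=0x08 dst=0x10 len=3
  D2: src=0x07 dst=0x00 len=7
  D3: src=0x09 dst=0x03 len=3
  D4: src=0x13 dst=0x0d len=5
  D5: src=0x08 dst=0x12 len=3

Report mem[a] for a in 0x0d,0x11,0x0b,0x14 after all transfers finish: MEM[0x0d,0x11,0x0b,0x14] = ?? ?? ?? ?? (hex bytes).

MEM[0x0d,0x11,0x0b,0x14] = 15 68 b8 5a

#0 dst[0x0a+7] := {0x5a,0xb8,0x08,0x50,0x65,0x35,0x0d}
#1 dst[0x10+3] := {0x4f,0xe1,0x5a}
#2 dst[0x00+7] := {0x0d,0x4f,0xe1,0x5a,0xb8,0x08,0x50}
#3 dst[0x03+3] := {0xe1,0x5a,0xb8}
#4 dst[0x0d+5] := {0x15,0x52,0xcc,0xa8,0x68}
#5 dst[0x12+3] := {0x4f,0xe1,0x5a}
query mem[0x0d]=0x15, mem[0x11]=0x68, mem[0x0b]=0xb8, mem[0x14]=0x5a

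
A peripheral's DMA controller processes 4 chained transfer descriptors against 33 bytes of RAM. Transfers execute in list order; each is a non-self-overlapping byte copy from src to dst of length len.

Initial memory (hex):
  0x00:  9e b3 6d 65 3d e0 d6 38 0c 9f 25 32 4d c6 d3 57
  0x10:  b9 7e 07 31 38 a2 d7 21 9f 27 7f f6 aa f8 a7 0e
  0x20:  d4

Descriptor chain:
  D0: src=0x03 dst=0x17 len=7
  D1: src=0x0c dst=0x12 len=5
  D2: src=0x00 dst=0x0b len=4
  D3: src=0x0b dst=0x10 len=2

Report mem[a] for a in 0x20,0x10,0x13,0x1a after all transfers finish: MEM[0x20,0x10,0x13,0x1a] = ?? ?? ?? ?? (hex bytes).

MEM[0x20,0x10,0x13,0x1a] = d4 9e c6 d6

#0 dst[0x17+7] := {0x65,0x3d,0xe0,0xd6,0x38,0x0c,0x9f}
#1 dst[0x12+5] := {0x4d,0xc6,0xd3,0x57,0xb9}
#2 dst[0x0b+4] := {0x9e,0xb3,0x6d,0x65}
#3 dst[0x10+2] := {0x9e,0xb3}
query mem[0x20]=0xd4, mem[0x10]=0x9e, mem[0x13]=0xc6, mem[0x1a]=0xd6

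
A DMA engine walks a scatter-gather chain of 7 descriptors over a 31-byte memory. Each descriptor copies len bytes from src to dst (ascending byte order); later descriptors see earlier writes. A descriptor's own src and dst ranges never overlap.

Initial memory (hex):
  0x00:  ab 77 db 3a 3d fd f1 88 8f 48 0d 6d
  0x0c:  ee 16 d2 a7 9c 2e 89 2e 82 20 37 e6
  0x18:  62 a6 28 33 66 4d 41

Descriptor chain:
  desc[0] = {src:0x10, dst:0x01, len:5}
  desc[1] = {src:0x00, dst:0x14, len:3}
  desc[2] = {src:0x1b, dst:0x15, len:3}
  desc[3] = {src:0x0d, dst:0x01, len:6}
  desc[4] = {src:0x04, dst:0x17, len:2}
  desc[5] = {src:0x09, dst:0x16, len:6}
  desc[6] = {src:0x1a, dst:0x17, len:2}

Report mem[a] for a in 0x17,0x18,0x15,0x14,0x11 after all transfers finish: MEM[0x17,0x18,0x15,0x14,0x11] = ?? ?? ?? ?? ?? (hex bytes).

D0: mem[0x01..0x05] <- [9c 2e 89 2e 82]
D1: mem[0x14..0x16] <- [ab 9c 2e]
D2: mem[0x15..0x17] <- [33 66 4d]
D3: mem[0x01..0x06] <- [16 d2 a7 9c 2e 89]
D4: mem[0x17..0x18] <- [9c 2e]
D5: mem[0x16..0x1b] <- [48 0d 6d ee 16 d2]
D6: mem[0x17..0x18] <- [16 d2]
query mem[0x17]=0x16, mem[0x18]=0xd2, mem[0x15]=0x33, mem[0x14]=0xab, mem[0x11]=0x2e

MEM[0x17,0x18,0x15,0x14,0x11] = 16 d2 33 ab 2e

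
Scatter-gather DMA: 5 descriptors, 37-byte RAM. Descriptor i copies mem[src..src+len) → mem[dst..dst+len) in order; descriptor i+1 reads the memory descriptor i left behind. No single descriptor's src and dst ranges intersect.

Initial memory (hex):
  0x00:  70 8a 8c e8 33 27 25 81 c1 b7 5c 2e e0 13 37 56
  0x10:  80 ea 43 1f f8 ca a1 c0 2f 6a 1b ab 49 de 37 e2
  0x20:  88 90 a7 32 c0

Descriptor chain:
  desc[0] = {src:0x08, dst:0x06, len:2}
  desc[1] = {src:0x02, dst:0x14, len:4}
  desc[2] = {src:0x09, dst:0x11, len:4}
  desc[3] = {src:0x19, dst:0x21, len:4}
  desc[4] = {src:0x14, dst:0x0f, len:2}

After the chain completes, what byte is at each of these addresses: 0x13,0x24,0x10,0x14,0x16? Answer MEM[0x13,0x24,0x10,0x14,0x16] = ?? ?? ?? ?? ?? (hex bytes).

MEM[0x13,0x24,0x10,0x14,0x16] = 2e 49 e8 e0 33

D0: mem[0x06..0x07] <- [c1 b7]
D1: mem[0x14..0x17] <- [8c e8 33 27]
D2: mem[0x11..0x14] <- [b7 5c 2e e0]
D3: mem[0x21..0x24] <- [6a 1b ab 49]
D4: mem[0x0f..0x10] <- [e0 e8]
query mem[0x13]=0x2e, mem[0x24]=0x49, mem[0x10]=0xe8, mem[0x14]=0xe0, mem[0x16]=0x33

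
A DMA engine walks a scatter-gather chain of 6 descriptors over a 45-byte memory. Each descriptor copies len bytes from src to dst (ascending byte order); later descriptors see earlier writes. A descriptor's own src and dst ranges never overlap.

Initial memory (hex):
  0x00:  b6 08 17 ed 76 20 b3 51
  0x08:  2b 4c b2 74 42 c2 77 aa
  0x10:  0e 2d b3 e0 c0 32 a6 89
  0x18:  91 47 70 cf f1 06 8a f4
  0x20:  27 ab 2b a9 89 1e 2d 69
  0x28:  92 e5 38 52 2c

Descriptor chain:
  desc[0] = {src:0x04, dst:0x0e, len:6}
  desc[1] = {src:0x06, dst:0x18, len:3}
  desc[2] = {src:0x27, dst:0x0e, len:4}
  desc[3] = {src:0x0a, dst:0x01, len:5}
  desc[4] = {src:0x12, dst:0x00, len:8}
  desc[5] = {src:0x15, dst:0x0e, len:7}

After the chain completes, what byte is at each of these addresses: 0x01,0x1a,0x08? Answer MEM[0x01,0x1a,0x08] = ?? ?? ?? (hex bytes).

MEM[0x01,0x1a,0x08] = 4c 2b 2b

D0: mem[0x0e..0x13] <- [76 20 b3 51 2b 4c]
D1: mem[0x18..0x1a] <- [b3 51 2b]
D2: mem[0x0e..0x11] <- [69 92 e5 38]
D3: mem[0x01..0x05] <- [b2 74 42 c2 69]
D4: mem[0x00..0x07] <- [2b 4c c0 32 a6 89 b3 51]
D5: mem[0x0e..0x14] <- [32 a6 89 b3 51 2b cf]
query mem[0x01]=0x4c, mem[0x1a]=0x2b, mem[0x08]=0x2b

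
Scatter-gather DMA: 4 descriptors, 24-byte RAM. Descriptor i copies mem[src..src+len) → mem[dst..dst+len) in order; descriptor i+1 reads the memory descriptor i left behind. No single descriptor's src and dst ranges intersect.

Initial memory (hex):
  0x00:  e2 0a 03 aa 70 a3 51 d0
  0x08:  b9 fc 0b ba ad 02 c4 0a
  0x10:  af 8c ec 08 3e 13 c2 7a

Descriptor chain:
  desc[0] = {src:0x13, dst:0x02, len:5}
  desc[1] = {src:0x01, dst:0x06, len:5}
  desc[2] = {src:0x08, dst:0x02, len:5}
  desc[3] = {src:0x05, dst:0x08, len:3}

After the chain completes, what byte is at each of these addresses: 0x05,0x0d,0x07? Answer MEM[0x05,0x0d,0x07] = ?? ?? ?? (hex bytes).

MEM[0x05,0x0d,0x07] = ba 02 08

  after D0: wrote 5B at 0x02 = 083e13c27a
  after D1: wrote 5B at 0x06 = 0a083e13c2
  after D2: wrote 5B at 0x02 = 3e13c2baad
  after D3: wrote 3B at 0x08 = baad08
query mem[0x05]=0xba, mem[0x0d]=0x02, mem[0x07]=0x08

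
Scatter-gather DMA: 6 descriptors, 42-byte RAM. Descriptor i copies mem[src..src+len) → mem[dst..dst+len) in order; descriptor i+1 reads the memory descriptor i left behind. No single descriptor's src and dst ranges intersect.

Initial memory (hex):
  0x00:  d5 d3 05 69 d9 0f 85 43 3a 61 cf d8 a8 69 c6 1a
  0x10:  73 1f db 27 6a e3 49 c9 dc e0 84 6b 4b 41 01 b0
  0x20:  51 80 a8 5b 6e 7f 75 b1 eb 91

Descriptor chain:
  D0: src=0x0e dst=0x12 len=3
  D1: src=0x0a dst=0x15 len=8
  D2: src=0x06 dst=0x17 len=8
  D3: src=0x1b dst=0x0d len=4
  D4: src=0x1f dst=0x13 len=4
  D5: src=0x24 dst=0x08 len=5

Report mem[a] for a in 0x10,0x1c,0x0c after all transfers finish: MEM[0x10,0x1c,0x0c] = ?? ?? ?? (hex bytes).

MEM[0x10,0x1c,0x0c] = 69 d8 eb

D0: mem[0x12..0x14] <- [c6 1a 73]
D1: mem[0x15..0x1c] <- [cf d8 a8 69 c6 1a 73 1f]
D2: mem[0x17..0x1e] <- [85 43 3a 61 cf d8 a8 69]
D3: mem[0x0d..0x10] <- [cf d8 a8 69]
D4: mem[0x13..0x16] <- [b0 51 80 a8]
D5: mem[0x08..0x0c] <- [6e 7f 75 b1 eb]
query mem[0x10]=0x69, mem[0x1c]=0xd8, mem[0x0c]=0xeb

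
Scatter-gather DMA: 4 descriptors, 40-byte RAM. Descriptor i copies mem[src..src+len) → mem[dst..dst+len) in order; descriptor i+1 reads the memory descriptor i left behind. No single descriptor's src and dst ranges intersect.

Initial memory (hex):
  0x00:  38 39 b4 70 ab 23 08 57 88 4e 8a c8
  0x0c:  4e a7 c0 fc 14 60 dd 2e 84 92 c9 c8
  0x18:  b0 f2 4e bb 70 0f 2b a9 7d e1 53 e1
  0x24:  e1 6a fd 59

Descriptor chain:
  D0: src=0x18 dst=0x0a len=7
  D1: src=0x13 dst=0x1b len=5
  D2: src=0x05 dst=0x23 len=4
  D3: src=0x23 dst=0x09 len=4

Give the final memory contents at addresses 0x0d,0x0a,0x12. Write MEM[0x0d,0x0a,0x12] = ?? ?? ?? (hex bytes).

[0] 0x18->0x0a len=7 : b0 f2 4e bb 70 0f 2b
[1] 0x13->0x1b len=5 : 2e 84 92 c9 c8
[2] 0x05->0x23 len=4 : 23 08 57 88
[3] 0x23->0x09 len=4 : 23 08 57 88
query mem[0x0d]=0xbb, mem[0x0a]=0x08, mem[0x12]=0xdd

MEM[0x0d,0x0a,0x12] = bb 08 dd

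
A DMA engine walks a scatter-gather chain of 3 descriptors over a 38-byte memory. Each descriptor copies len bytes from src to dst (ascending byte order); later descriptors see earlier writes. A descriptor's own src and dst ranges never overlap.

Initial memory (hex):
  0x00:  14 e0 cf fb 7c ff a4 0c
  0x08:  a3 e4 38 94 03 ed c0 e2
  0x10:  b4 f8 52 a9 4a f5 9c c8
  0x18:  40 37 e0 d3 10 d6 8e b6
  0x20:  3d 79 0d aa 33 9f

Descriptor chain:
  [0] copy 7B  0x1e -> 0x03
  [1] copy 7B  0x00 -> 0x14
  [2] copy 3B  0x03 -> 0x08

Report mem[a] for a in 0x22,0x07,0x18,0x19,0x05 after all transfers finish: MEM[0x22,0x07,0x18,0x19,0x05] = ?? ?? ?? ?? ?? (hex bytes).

MEM[0x22,0x07,0x18,0x19,0x05] = 0d 0d b6 3d 3d

#0 dst[0x03+7] := {0x8e,0xb6,0x3d,0x79,0x0d,0xaa,0x33}
#1 dst[0x14+7] := {0x14,0xe0,0xcf,0x8e,0xb6,0x3d,0x79}
#2 dst[0x08+3] := {0x8e,0xb6,0x3d}
query mem[0x22]=0x0d, mem[0x07]=0x0d, mem[0x18]=0xb6, mem[0x19]=0x3d, mem[0x05]=0x3d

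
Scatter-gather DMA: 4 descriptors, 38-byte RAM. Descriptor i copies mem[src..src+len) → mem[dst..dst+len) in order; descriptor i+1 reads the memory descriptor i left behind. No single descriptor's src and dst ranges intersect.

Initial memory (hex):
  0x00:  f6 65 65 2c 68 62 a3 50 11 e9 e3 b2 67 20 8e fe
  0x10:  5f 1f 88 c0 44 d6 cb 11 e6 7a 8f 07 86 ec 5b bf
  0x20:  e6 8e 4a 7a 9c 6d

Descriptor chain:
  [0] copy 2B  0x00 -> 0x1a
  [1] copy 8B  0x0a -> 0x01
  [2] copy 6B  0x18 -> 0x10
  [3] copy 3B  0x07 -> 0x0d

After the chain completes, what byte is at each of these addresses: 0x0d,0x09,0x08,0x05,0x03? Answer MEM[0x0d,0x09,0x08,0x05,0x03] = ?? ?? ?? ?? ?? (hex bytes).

[0] 0x00->0x1a len=2 : f6 65
[1] 0x0a->0x01 len=8 : e3 b2 67 20 8e fe 5f 1f
[2] 0x18->0x10 len=6 : e6 7a f6 65 86 ec
[3] 0x07->0x0d len=3 : 5f 1f e9
query mem[0x0d]=0x5f, mem[0x09]=0xe9, mem[0x08]=0x1f, mem[0x05]=0x8e, mem[0x03]=0x67

MEM[0x0d,0x09,0x08,0x05,0x03] = 5f e9 1f 8e 67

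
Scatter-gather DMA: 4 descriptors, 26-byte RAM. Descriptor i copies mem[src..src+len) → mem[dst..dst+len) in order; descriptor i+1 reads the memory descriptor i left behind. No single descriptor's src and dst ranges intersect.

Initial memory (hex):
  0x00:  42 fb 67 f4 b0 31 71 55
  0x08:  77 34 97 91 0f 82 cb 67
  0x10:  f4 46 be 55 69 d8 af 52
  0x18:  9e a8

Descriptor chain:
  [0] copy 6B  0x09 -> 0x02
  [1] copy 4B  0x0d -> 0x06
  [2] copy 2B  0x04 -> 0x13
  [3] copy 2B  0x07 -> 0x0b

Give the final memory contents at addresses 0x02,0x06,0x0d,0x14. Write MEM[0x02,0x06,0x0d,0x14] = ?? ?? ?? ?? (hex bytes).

MEM[0x02,0x06,0x0d,0x14] = 34 82 82 0f

#0 dst[0x02+6] := {0x34,0x97,0x91,0x0f,0x82,0xcb}
#1 dst[0x06+4] := {0x82,0xcb,0x67,0xf4}
#2 dst[0x13+2] := {0x91,0x0f}
#3 dst[0x0b+2] := {0xcb,0x67}
query mem[0x02]=0x34, mem[0x06]=0x82, mem[0x0d]=0x82, mem[0x14]=0x0f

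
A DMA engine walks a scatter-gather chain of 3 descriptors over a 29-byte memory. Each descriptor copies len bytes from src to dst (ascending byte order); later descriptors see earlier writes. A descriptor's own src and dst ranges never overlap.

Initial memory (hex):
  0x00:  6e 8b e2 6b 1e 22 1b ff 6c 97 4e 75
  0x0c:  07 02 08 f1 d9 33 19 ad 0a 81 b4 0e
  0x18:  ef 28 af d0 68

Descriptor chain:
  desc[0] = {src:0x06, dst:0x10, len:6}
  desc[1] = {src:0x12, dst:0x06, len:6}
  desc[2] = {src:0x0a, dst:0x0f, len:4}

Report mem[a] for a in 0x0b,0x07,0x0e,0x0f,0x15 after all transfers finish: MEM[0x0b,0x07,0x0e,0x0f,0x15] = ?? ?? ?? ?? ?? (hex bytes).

[0] 0x06->0x10 len=6 : 1b ff 6c 97 4e 75
[1] 0x12->0x06 len=6 : 6c 97 4e 75 b4 0e
[2] 0x0a->0x0f len=4 : b4 0e 07 02
query mem[0x0b]=0x0e, mem[0x07]=0x97, mem[0x0e]=0x08, mem[0x0f]=0xb4, mem[0x15]=0x75

MEM[0x0b,0x07,0x0e,0x0f,0x15] = 0e 97 08 b4 75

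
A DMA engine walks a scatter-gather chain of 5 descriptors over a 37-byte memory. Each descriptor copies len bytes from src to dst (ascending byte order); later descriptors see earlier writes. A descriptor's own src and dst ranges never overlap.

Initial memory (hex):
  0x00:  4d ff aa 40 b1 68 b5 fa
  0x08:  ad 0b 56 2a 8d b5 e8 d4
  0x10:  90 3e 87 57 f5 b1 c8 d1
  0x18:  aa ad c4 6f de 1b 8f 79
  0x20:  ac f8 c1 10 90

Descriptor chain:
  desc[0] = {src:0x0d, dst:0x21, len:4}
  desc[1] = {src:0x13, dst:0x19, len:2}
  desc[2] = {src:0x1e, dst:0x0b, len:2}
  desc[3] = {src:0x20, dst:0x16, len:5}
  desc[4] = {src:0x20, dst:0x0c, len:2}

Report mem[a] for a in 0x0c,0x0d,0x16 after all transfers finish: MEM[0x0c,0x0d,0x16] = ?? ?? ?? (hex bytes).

MEM[0x0c,0x0d,0x16] = ac b5 ac

[0] 0x0d->0x21 len=4 : b5 e8 d4 90
[1] 0x13->0x19 len=2 : 57 f5
[2] 0x1e->0x0b len=2 : 8f 79
[3] 0x20->0x16 len=5 : ac b5 e8 d4 90
[4] 0x20->0x0c len=2 : ac b5
query mem[0x0c]=0xac, mem[0x0d]=0xb5, mem[0x16]=0xac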